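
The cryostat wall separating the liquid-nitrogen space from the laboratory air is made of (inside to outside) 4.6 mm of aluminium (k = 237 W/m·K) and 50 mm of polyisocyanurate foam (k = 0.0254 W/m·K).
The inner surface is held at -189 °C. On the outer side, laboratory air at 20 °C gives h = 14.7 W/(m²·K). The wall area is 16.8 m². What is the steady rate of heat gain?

Q ≈ 1720 W

Using the resistance-network approach (series):
R_aluminium = L/(kA) = 0.0046/(237×16.8) = 1.155×10^-6 K/W
R_polyisocyanurate foam = L/(kA) = 0.05/(0.0254×16.8) = 0.1172 K/W
R_outer film = 1/(h_o·A) = 1/(14.7×16.8) = 0.004049 K/W
R_total = 0.1212 K/W
Q = ΔT / R_total = 209 / 0.1212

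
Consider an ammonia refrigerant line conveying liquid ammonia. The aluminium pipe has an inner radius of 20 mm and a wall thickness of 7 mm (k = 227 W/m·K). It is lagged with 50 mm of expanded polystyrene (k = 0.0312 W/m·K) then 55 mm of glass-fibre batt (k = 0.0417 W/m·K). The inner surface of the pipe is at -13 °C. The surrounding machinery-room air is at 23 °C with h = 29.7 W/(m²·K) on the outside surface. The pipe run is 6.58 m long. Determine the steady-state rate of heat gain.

Q ≈ 31.8 W

Cylindrical conduction, so R = ln(r₂/r₁)/(2πkL) per layer, in series:
R_aluminium pipe wall = ln(27/20)/(2π×227×6.58) = 3.198×10^-5 K/W
R_expanded polystyrene = ln(77/27)/(2π×0.0312×6.58) = 0.8124 K/W
R_glass-fibre batt = ln(132/77)/(2π×0.0417×6.58) = 0.3126 K/W
R_outer film = 1/(h_o·2πr_oL) = 1/(29.7×2π×0.132×6.58) = 0.00617 K/W
R_total = 1.131 K/W
Q = ΔT/R_total = 36/1.131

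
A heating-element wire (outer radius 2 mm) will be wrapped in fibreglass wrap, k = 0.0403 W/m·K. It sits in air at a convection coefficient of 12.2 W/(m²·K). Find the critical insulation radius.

For a cylinder r_cr = k/h = 0.0403/12.2
r_cr = 3.3 mm; since the bare radius (2 mm) is below r_cr, adding a thin layer of insulation will *increase* heat loss.

r_cr ≈ 3.3 mm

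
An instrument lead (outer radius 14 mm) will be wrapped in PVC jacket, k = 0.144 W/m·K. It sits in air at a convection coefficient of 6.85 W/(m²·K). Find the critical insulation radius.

For a cylinder r_cr = k/h = 0.144/6.85
r_cr = 21 mm; since the bare radius (14 mm) is below r_cr, adding a thin layer of insulation will *increase* heat loss.

r_cr ≈ 21 mm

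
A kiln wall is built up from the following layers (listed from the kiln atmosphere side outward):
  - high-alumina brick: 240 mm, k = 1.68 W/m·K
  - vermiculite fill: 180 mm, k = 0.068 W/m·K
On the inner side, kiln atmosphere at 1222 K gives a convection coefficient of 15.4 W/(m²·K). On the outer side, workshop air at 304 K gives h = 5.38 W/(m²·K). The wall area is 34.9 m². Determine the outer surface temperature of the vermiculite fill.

T ≈ 360 K

Model the wall as resistances in series:
R_inner film = 1/(h_i·A) = 1/(15.4×34.9) = 0.001861 K/W
R_high-alumina brick = L/(kA) = 0.24/(1.68×34.9) = 0.004093 K/W
R_vermiculite fill = L/(kA) = 0.18/(0.068×34.9) = 0.07585 K/W
R_outer film = 1/(h_o·A) = 1/(5.38×34.9) = 0.005326 K/W
R_total = 0.08713 K/W;  Q = ΔT/R_total = 918/0.08713 = 10540 W
T_interface = T_inner − Q·ΣR(inner→interface) = 1222 − 10500×0.0818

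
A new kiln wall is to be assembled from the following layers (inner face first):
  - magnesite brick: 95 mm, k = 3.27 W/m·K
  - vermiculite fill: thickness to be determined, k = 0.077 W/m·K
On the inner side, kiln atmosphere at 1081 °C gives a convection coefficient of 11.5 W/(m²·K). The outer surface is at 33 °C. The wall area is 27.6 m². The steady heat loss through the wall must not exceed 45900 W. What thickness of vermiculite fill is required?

L ≈ 39.6 mm

Using the resistance-network approach (series):
R_inner film = 1/(h_i·A) = 1/(11.5×27.6) = 0.003151 K/W
R_magnesite brick = L/(kA) = 0.095/(3.27×27.6) = 0.001053 K/W
Sum of the known resistances R_other = 0.004203 K/W
Required total resistance R_tot = ΔT/Q_allow = 1048/45900 = 0.02283 K/W
R_vermiculite fill = R_tot − R_other = 0.01863 K/W
L = R·k·A = 0.01863×0.077×27.6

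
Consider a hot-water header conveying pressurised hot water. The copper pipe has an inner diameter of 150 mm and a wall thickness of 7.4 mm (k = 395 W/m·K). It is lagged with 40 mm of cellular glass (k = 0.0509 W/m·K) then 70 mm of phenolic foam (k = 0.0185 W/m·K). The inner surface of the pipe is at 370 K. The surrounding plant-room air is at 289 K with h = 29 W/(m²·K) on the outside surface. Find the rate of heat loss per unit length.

Per-layer cylindrical resistances, series-summed:
R_copper pipe wall = ln(82.4/75)/(2π×395×1) = 3.791×10^-5 K/W
R_cellular glass = ln(122.4/82.4)/(2π×0.0509×1) = 1.237 K/W
R_phenolic foam = ln(192.4/122.4)/(2π×0.0185×1) = 3.891 K/W
R_outer film = 1/(h_o·2πr_oL) = 1/(29×2π×0.1924×1) = 0.02852 K/W
R_total = 5.157 K/W
Q = ΔT/R_total = 81/5.157

q′ ≈ 15.7 W/m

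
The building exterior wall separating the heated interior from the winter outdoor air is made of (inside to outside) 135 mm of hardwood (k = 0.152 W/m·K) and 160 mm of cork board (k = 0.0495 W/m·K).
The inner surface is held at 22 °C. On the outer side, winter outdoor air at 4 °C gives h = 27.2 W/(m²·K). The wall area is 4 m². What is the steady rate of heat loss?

Using the resistance-network approach (series):
R_hardwood = L/(kA) = 0.135/(0.152×4) = 0.222 K/W
R_cork board = L/(kA) = 0.16/(0.0495×4) = 0.8081 K/W
R_outer film = 1/(h_o·A) = 1/(27.2×4) = 0.009191 K/W
R_total = 1.039 K/W
Q = ΔT / R_total = 18 / 1.039

Q ≈ 17.3 W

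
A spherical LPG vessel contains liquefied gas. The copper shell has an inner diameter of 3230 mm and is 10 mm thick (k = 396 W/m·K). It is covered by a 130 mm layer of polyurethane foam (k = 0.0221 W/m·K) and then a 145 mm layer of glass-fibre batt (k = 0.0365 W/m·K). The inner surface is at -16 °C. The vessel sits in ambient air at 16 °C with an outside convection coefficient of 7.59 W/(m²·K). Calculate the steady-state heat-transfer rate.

Each spherical layer contributes R = (1/r_i − 1/r_o)/(4πk):
R_copper shell = (1/1.615 − 1/1.625)/(4π×396) = 7.657×10^-7 K/W
R_polyurethane foam = (1/1.625 − 1/1.755)/(4π×0.0221) = 0.1641 K/W
R_glass-fibre batt = (1/1.755 − 1/1.9)/(4π×0.0365) = 0.09481 K/W
R_outer film = 1/(h·4πr_o²) = 1/(7.59×4π×1.9²) = 0.002904 K/W
R_total = 0.2618 K/W
Q = ΔT/R_total = 32/0.2618

Q ≈ 122 W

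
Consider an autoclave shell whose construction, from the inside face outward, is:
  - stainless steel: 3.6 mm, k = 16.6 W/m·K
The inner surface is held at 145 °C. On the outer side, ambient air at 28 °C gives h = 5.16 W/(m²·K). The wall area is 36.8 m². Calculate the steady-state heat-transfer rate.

Series thermal resistances:
R_stainless steel = L/(kA) = 0.0036/(16.6×36.8) = 5.893×10^-6 K/W
R_outer film = 1/(h_o·A) = 1/(5.16×36.8) = 0.005266 K/W
R_total = 0.005272 K/W
Q = ΔT / R_total = 117 / 0.005272

Q ≈ 22200 W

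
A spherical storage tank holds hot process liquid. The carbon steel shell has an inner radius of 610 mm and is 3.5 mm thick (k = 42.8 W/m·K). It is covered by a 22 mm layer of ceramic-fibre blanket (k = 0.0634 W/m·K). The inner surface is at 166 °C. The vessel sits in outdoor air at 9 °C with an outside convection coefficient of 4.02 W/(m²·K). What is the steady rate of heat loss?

Q ≈ 1310 W

Each spherical layer contributes R = (1/r_i − 1/r_o)/(4πk):
R_carbon steel shell = (1/0.61 − 1/0.6135)/(4π×42.8) = 1.739×10^-5 K/W
R_ceramic-fibre blanket = (1/0.6135 − 1/0.6355)/(4π×0.0634) = 0.07083 K/W
R_outer film = 1/(h·4πr_o²) = 1/(4.02×4π×0.6355²) = 0.04902 K/W
R_total = 0.1199 K/W
Q = ΔT/R_total = 157/0.1199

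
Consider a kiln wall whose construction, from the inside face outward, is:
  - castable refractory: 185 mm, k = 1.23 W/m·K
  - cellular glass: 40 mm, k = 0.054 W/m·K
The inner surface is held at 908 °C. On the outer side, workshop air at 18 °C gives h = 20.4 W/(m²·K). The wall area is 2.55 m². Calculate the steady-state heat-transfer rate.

Q ≈ 2410 W

Using the resistance-network approach (series):
R_castable refractory = L/(kA) = 0.185/(1.23×2.55) = 0.05898 K/W
R_cellular glass = L/(kA) = 0.04/(0.054×2.55) = 0.2905 K/W
R_outer film = 1/(h_o·A) = 1/(20.4×2.55) = 0.01922 K/W
R_total = 0.3687 K/W
Q = ΔT / R_total = 890 / 0.3687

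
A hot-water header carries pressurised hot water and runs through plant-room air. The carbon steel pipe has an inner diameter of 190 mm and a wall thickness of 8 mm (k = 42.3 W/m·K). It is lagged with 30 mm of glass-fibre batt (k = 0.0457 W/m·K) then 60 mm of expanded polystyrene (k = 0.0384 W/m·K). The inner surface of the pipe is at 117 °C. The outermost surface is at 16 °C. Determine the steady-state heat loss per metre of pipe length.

Radial resistances (cylindrical: R_cond = ln(r_o/r_i)/(2πkL), R_conv = 1/(h·2πrL)):
R_carbon steel pipe wall = ln(103/95)/(2π×42.3×1) = 3.042×10^-4 K/W
R_glass-fibre batt = ln(133/103)/(2π×0.0457×1) = 0.8902 K/W
R_expanded polystyrene = ln(193/133)/(2π×0.0384×1) = 1.543 K/W
R_total = 2.434 K/W
Q = ΔT/R_total = 101/2.434

q′ ≈ 41.5 W/m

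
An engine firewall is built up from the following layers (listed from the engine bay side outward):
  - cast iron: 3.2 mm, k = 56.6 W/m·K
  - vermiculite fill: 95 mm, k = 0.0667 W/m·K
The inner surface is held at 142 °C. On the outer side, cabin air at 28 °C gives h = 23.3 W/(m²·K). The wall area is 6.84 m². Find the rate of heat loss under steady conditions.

Q ≈ 531 W

Model the wall as resistances in series:
R_cast iron = L/(kA) = 0.0032/(56.6×6.84) = 8.266×10^-6 K/W
R_vermiculite fill = L/(kA) = 0.095/(0.0667×6.84) = 0.2082 K/W
R_outer film = 1/(h_o·A) = 1/(23.3×6.84) = 0.006275 K/W
R_total = 0.2145 K/W
Q = ΔT / R_total = 114 / 0.2145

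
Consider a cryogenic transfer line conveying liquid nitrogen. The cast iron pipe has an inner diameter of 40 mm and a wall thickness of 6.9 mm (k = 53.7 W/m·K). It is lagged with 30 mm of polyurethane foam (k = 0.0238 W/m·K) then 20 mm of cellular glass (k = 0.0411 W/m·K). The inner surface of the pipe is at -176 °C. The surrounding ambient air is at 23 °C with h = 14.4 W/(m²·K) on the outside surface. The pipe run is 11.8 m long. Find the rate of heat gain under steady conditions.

Q ≈ 372 W

For a radial system each layer contributes R = ln(r_out/r_in)/(2πkL); films add R = 1/(hA).
R_cast iron pipe wall = ln(26.9/20)/(2π×53.7×11.8) = 7.444×10^-5 K/W
R_polyurethane foam = ln(56.9/26.9)/(2π×0.0238×11.8) = 0.4246 K/W
R_cellular glass = ln(76.9/56.9)/(2π×0.0411×11.8) = 0.09885 K/W
R_outer film = 1/(h_o·2πr_oL) = 1/(14.4×2π×0.0769×11.8) = 0.01218 K/W
R_total = 0.5357 K/W
Q = ΔT/R_total = 199/0.5357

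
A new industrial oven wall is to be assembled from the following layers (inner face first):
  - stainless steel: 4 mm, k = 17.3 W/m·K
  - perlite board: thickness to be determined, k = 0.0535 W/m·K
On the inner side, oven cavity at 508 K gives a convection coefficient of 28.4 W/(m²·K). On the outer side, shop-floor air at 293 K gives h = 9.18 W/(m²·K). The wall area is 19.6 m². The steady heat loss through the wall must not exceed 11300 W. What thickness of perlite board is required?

Model the wall as resistances in series:
R_inner film = 1/(h_i·A) = 1/(28.4×19.6) = 0.001796 K/W
R_stainless steel = L/(kA) = 0.004/(17.3×19.6) = 1.18×10^-5 K/W
R_outer film = 1/(h_o·A) = 1/(9.18×19.6) = 0.005558 K/W
Sum of the known resistances R_other = 0.007366 K/W
Required total resistance R_tot = ΔT/Q_allow = 215/11300 = 0.01903 K/W
R_perlite board = R_tot − R_other = 0.01166 K/W
L = R·k·A = 0.01166×0.0535×19.6

L ≈ 12.2 mm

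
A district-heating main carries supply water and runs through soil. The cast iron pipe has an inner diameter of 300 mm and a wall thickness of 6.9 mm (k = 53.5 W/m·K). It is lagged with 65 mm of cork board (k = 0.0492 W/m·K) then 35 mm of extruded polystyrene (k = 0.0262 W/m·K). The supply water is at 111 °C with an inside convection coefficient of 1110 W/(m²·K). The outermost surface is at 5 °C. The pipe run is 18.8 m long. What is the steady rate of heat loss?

Treating each annulus and film as a series resistance:
R_inner film = 1/(h_i·2πr₁L) = 1/(1110×2π×0.15×18.8) = 5.084×10^-5 K/W
R_cast iron pipe wall = ln(156.9/150)/(2π×53.5×18.8) = 7.116×10^-6 K/W
R_cork board = ln(221.9/156.9)/(2π×0.0492×18.8) = 0.05964 K/W
R_extruded polystyrene = ln(256.9/221.9)/(2π×0.0262×18.8) = 0.04732 K/W
R_total = 0.107 K/W
Q = ΔT/R_total = 106/0.107

Q ≈ 990 W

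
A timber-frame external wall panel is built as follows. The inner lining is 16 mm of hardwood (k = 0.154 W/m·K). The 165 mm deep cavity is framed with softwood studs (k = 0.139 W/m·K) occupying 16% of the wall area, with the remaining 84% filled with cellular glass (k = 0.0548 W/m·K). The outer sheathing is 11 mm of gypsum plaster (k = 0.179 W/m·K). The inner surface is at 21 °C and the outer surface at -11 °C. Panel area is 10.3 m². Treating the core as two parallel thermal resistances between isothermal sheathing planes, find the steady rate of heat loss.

Sheathing layers in series; stud and cavity paths in parallel between them.
R_inner = 0.016/(0.154×10.3) = 0.01009 K/W
R_stud  = 0.165/(0.139×0.16×10.3) = 0.7203 K/W
R_cav   = 0.165/(0.0548×0.84×10.3) = 0.348 K/W
1/R_core = 1/R_stud + 1/R_cav → R_core = 0.2346 K/W
R_outer = 0.011/(0.179×10.3) = 0.005966 K/W
R_total = 0.2507 K/W
Q = ΔT/R_total = 32/0.2507

Q ≈ 128 W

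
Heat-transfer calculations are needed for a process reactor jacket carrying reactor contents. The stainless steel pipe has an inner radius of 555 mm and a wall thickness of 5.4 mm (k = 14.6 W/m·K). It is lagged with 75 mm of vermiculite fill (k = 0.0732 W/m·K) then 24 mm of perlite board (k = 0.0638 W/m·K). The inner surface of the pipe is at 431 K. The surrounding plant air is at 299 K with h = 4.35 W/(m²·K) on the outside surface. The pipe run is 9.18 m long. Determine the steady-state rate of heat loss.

Cylindrical conduction, so R = ln(r₂/r₁)/(2πkL) per layer, in series:
R_stainless steel pipe wall = ln(560.4/555)/(2π×14.6×9.18) = 1.15×10^-5 K/W
R_vermiculite fill = ln(635.4/560.4)/(2π×0.0732×9.18) = 0.02975 K/W
R_perlite board = ln(659.4/635.4)/(2π×0.0638×9.18) = 0.01008 K/W
R_outer film = 1/(h_o·2πr_oL) = 1/(4.35×2π×0.6594×9.18) = 0.006044 K/W
R_total = 0.04588 K/W
Q = ΔT/R_total = 132/0.04588

Q ≈ 2880 W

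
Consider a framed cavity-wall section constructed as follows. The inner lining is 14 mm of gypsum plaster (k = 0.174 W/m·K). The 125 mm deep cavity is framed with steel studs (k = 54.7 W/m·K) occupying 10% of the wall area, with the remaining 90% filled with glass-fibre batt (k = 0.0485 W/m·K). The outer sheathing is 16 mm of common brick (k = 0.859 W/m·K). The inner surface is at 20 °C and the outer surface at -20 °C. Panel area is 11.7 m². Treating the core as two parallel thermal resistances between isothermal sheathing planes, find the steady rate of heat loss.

Q ≈ 3840 W

Sheathing layers in series; stud and cavity paths in parallel between them.
R_inner = 0.014/(0.174×11.7) = 0.006877 K/W
R_stud  = 0.125/(54.7×0.1×11.7) = 0.001953 K/W
R_cav   = 0.125/(0.0485×0.9×11.7) = 0.2448 K/W
1/R_core = 1/R_stud + 1/R_cav → R_core = 0.001938 K/W
R_outer = 0.016/(0.859×11.7) = 0.001592 K/W
R_total = 0.01041 K/W
Q = ΔT/R_total = 40/0.01041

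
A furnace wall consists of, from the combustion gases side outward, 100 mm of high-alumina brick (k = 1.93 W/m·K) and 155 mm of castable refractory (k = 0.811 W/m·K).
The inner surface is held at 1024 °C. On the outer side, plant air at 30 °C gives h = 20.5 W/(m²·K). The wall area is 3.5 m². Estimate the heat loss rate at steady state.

Q ≈ 11900 W

Model the wall as resistances in series:
R_high-alumina brick = L/(kA) = 0.1/(1.93×3.5) = 0.0148 K/W
R_castable refractory = L/(kA) = 0.155/(0.811×3.5) = 0.05461 K/W
R_outer film = 1/(h_o·A) = 1/(20.5×3.5) = 0.01394 K/W
R_total = 0.08335 K/W
Q = ΔT / R_total = 994 / 0.08335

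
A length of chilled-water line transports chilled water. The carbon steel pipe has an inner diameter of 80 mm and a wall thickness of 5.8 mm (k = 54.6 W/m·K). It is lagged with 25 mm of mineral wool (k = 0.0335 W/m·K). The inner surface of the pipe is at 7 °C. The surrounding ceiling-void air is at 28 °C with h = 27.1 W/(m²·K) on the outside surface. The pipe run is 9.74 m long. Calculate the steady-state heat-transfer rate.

Cylindrical conduction, so R = ln(r₂/r₁)/(2πkL) per layer, in series:
R_carbon steel pipe wall = ln(45.8/40)/(2π×54.6×9.74) = 4.052×10^-5 K/W
R_mineral wool = ln(70.8/45.8)/(2π×0.0335×9.74) = 0.2125 K/W
R_outer film = 1/(h_o·2πr_oL) = 1/(27.1×2π×0.0708×9.74) = 0.008516 K/W
R_total = 0.221 K/W
Q = ΔT/R_total = 21/0.221

Q ≈ 95 W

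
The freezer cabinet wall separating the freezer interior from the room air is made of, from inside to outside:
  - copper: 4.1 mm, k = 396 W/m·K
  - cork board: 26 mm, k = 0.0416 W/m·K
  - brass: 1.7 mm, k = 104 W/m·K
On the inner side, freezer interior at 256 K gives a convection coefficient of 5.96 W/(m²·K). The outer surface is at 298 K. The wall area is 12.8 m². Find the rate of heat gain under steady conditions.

Q ≈ 678 W

Treating each layer as a thermal resistance in series:
R_inner film = 1/(h_i·A) = 1/(5.96×12.8) = 0.01311 K/W
R_copper = L/(kA) = 0.0041/(396×12.8) = 8.089×10^-7 K/W
R_cork board = L/(kA) = 0.026/(0.0416×12.8) = 0.04883 K/W
R_brass = L/(kA) = 0.0017/(104×12.8) = 1.277×10^-6 K/W
R_total = 0.06194 K/W
Q = ΔT / R_total = 42 / 0.06194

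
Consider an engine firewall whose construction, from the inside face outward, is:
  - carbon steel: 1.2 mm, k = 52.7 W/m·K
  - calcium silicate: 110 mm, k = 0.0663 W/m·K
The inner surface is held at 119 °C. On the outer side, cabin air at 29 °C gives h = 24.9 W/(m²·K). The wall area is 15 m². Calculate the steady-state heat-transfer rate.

Q ≈ 794 W

Using the resistance-network approach (series):
R_carbon steel = L/(kA) = 0.0012/(52.7×15) = 1.518×10^-6 K/W
R_calcium silicate = L/(kA) = 0.11/(0.0663×15) = 0.1106 K/W
R_outer film = 1/(h_o·A) = 1/(24.9×15) = 0.002677 K/W
R_total = 0.1133 K/W
Q = ΔT / R_total = 90 / 0.1133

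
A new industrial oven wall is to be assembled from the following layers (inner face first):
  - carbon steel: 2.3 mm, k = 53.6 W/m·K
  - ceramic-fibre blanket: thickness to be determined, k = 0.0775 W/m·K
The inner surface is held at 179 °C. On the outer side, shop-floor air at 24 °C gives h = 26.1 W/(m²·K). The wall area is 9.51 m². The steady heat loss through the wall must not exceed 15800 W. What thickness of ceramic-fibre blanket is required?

L ≈ 4.26 mm

Thermal resistances in series:
R_carbon steel = L/(kA) = 0.0023/(53.6×9.51) = 4.512×10^-6 K/W
R_outer film = 1/(h_o·A) = 1/(26.1×9.51) = 0.004029 K/W
Sum of the known resistances R_other = 0.004033 K/W
Required total resistance R_tot = ΔT/Q_allow = 155/15800 = 0.00981 K/W
R_ceramic-fibre blanket = R_tot − R_other = 0.005777 K/W
L = R·k·A = 0.005777×0.0775×9.51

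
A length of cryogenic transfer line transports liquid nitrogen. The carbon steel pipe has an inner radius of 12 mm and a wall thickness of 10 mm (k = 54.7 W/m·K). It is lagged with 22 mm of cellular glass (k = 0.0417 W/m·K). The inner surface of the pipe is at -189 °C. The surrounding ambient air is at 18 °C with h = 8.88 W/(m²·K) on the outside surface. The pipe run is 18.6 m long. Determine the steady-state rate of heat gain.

Cylindrical conduction, so R = ln(r₂/r₁)/(2πkL) per layer, in series:
R_carbon steel pipe wall = ln(22/12)/(2π×54.7×18.6) = 9.482×10^-5 K/W
R_cellular glass = ln(44/22)/(2π×0.0417×18.6) = 0.1422 K/W
R_outer film = 1/(h_o·2πr_oL) = 1/(8.88×2π×0.044×18.6) = 0.0219 K/W
R_total = 0.1642 K/W
Q = ΔT/R_total = 207/0.1642

Q ≈ 1260 W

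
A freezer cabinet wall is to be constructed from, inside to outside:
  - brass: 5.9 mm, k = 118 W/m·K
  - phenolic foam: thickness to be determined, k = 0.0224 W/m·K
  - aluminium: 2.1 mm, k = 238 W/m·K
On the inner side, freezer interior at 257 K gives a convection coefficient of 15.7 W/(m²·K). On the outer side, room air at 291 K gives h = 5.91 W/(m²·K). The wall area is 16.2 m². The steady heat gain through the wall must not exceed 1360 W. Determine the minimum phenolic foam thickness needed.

Thermal resistances in series:
R_inner film = 1/(h_i·A) = 1/(15.7×16.2) = 0.003932 K/W
R_brass = L/(kA) = 0.0059/(118×16.2) = 3.086×10^-6 K/W
R_aluminium = L/(kA) = 0.0021/(238×16.2) = 5.447×10^-7 K/W
R_outer film = 1/(h_o·A) = 1/(5.91×16.2) = 0.01044 K/W
Sum of the known resistances R_other = 0.01438 K/W
Required total resistance R_tot = ΔT/Q_allow = 34/1360 = 0.025 K/W
R_phenolic foam = R_tot − R_other = 0.01062 K/W
L = R·k·A = 0.01062×0.0224×16.2

L ≈ 3.85 mm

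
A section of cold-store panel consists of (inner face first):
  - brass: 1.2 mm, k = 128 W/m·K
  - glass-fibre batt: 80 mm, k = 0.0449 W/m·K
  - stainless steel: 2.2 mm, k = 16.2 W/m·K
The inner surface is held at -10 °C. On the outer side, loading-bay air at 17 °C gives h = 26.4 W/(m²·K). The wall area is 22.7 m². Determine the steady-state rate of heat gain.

Treating each layer as a thermal resistance in series:
R_brass = L/(kA) = 0.0012/(128×22.7) = 4.13×10^-7 K/W
R_glass-fibre batt = L/(kA) = 0.08/(0.0449×22.7) = 0.07849 K/W
R_stainless steel = L/(kA) = 0.0022/(16.2×22.7) = 5.982×10^-6 K/W
R_outer film = 1/(h_o·A) = 1/(26.4×22.7) = 0.001669 K/W
R_total = 0.08017 K/W
Q = ΔT / R_total = 27 / 0.08017

Q ≈ 337 W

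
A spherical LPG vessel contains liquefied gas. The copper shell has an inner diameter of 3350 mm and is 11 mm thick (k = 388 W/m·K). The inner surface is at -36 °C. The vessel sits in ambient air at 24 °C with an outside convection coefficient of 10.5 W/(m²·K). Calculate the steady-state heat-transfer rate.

Radial (spherical) resistances in series:
R_copper shell = (1/1.675 − 1/1.686)/(4π×388) = 7.989×10^-7 K/W
R_outer film = 1/(h·4πr_o²) = 1/(10.5×4π×1.686²) = 0.002666 K/W
R_total = 0.002667 K/W
Q = ΔT/R_total = 60/0.002667

Q ≈ 22500 W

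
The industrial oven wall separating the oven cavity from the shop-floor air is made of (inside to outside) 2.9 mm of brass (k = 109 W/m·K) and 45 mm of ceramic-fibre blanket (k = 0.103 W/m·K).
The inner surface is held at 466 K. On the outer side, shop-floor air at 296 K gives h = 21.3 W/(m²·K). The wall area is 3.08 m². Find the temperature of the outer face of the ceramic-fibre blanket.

Thermal resistances in series:
R_brass = L/(kA) = 0.0029/(109×3.08) = 8.638×10^-6 K/W
R_ceramic-fibre blanket = L/(kA) = 0.045/(0.103×3.08) = 0.1418 K/W
R_outer film = 1/(h_o·A) = 1/(21.3×3.08) = 0.01524 K/W
R_total = 0.1571 K/W;  Q = ΔT/R_total = 170/0.1571 = 1082 W
T_interface = T_inner − Q·ΣR(inner→interface) = 466 − 1080×0.1419

T ≈ 312 K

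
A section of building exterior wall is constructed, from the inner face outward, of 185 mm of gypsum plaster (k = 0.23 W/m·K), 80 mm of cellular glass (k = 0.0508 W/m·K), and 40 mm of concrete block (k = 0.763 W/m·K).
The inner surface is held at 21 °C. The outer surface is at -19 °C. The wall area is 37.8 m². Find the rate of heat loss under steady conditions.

Model the wall as resistances in series:
R_gypsum plaster = L/(kA) = 0.185/(0.23×37.8) = 0.02128 K/W
R_cellular glass = L/(kA) = 0.08/(0.0508×37.8) = 0.04166 K/W
R_concrete block = L/(kA) = 0.04/(0.763×37.8) = 0.001387 K/W
R_total = 0.06433 K/W
Q = ΔT / R_total = 40 / 0.06433

Q ≈ 622 W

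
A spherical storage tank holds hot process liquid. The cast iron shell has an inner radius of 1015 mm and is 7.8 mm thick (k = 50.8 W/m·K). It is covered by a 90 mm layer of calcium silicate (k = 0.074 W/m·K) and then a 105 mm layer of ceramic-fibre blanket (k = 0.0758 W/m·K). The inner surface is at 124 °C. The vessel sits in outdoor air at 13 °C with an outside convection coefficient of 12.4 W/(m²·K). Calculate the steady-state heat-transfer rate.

Radial (spherical) resistances in series:
R_cast iron shell = (1/1.015 − 1/1.0228)/(4π×50.8) = 1.177×10^-5 K/W
R_calcium silicate = (1/1.0228 − 1/1.1128)/(4π×0.074) = 0.08503 K/W
R_ceramic-fibre blanket = (1/1.1128 − 1/1.2178)/(4π×0.0758) = 0.08134 K/W
R_outer film = 1/(h·4πr_o²) = 1/(12.4×4π×1.2178²) = 0.004327 K/W
R_total = 0.1707 K/W
Q = ΔT/R_total = 111/0.1707

Q ≈ 650 W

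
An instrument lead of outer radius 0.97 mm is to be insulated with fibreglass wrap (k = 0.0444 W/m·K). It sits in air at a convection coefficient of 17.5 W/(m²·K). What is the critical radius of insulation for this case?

r_cr ≈ 2.54 mm

For a cylinder r_cr = k/h = 0.0444/17.5
r_cr = 2.54 mm; since the bare radius (0.97 mm) is below r_cr, adding a thin layer of insulation will *increase* heat loss.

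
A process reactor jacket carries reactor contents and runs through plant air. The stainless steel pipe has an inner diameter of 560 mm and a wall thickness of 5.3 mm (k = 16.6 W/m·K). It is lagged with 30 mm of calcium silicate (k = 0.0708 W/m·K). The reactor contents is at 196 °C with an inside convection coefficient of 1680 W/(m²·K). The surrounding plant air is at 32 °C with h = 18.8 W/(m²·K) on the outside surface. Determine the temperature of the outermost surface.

For a radial system each layer contributes R = ln(r_out/r_in)/(2πkL); films add R = 1/(hA).
R_inner film = 1/(h_i·2πr₁L) = 1/(1680×2π×0.28×1) = 3.383×10^-4 K/W
R_stainless steel pipe wall = ln(285.3/280)/(2π×16.6×1) = 1.798×10^-4 K/W
R_calcium silicate = ln(315.3/285.3)/(2π×0.0708×1) = 0.2248 K/W
R_outer film = 1/(h_o·2πr_oL) = 1/(18.8×2π×0.3153×1) = 0.02685 K/W
R_total = 0.2521 K/W
Q = ΔT/R_total = 164/0.2521
Q = 650 W/m
T_interface = T_inner − Q·ΣR(inner→interface) = 196 − 650×0.2253

T ≈ 49.5 °C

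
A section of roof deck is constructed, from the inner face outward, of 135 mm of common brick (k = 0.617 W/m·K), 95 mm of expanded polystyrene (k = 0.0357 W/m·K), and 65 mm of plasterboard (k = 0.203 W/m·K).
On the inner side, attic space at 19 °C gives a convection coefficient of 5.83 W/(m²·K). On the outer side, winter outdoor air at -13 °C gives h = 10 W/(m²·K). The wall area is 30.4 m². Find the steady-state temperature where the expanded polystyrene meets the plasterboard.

Model the wall as resistances in series:
R_inner film = 1/(h_i·A) = 1/(5.83×30.4) = 0.005642 K/W
R_common brick = L/(kA) = 0.135/(0.617×30.4) = 0.007197 K/W
R_expanded polystyrene = L/(kA) = 0.095/(0.0357×30.4) = 0.08754 K/W
R_plasterboard = L/(kA) = 0.065/(0.203×30.4) = 0.01053 K/W
R_outer film = 1/(h_o·A) = 1/(10×30.4) = 0.003289 K/W
R_total = 0.1142 K/W;  Q = ΔT/R_total = 32/0.1142 = 280.2 W
T_interface = T_inner − Q·ΣR(inner→interface) = 19 − 280×0.1004

T ≈ -9.13 °C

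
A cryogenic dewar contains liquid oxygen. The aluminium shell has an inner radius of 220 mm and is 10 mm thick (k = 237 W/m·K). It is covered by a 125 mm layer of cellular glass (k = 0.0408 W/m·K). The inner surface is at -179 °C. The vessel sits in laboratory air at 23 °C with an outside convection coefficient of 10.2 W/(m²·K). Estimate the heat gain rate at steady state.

Q ≈ 66.3 W

Radial (spherical) resistances in series:
R_aluminium shell = (1/0.22 − 1/0.23)/(4π×237) = 6.636×10^-5 K/W
R_cellular glass = (1/0.23 − 1/0.355)/(4π×0.0408) = 2.986 K/W
R_outer film = 1/(h·4πr_o²) = 1/(10.2×4π×0.355²) = 0.06191 K/W
R_total = 3.048 K/W
Q = ΔT/R_total = 202/3.048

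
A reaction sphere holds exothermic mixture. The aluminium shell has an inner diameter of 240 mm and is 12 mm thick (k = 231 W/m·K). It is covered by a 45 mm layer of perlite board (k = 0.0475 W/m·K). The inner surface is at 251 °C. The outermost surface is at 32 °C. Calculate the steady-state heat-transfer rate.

For a spherical shell R = (1/r₁ − 1/r₂)/(4πk); film R = 1/(h·4πr²). In series:
R_aluminium shell = (1/0.12 − 1/0.132)/(4π×231) = 2.61×10^-4 K/W
R_perlite board = (1/0.132 − 1/0.177)/(4π×0.0475) = 3.227 K/W
R_total = 3.227 K/W
Q = ΔT/R_total = 219/3.227

Q ≈ 67.9 W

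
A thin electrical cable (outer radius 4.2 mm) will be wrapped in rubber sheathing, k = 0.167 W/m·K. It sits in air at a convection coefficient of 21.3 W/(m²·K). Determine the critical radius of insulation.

For a cylinder r_cr = k/h = 0.167/21.3
r_cr = 7.84 mm; since the bare radius (4.2 mm) is below r_cr, adding a thin layer of insulation will *increase* heat loss.

r_cr ≈ 7.84 mm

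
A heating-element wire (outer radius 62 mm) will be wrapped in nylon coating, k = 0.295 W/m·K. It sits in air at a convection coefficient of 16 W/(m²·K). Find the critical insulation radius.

r_cr ≈ 18.4 mm

For a cylinder r_cr = k/h = 0.295/16
r_cr = 18.4 mm; since the bare radius (62 mm) is above r_cr, any added insulation will reduce heat loss.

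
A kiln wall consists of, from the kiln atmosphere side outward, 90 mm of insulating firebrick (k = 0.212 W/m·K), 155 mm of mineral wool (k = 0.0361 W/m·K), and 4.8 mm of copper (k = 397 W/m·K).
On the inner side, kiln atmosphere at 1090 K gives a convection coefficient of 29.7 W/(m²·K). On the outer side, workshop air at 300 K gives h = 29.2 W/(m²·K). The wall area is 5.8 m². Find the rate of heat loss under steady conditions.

Model the wall as resistances in series:
R_inner film = 1/(h_i·A) = 1/(29.7×5.8) = 0.005805 K/W
R_insulating firebrick = L/(kA) = 0.09/(0.212×5.8) = 0.07319 K/W
R_mineral wool = L/(kA) = 0.155/(0.0361×5.8) = 0.7403 K/W
R_copper = L/(kA) = 0.0048/(397×5.8) = 2.085×10^-6 K/W
R_outer film = 1/(h_o·A) = 1/(29.2×5.8) = 0.005905 K/W
R_total = 0.8252 K/W
Q = ΔT / R_total = 790 / 0.8252

Q ≈ 957 W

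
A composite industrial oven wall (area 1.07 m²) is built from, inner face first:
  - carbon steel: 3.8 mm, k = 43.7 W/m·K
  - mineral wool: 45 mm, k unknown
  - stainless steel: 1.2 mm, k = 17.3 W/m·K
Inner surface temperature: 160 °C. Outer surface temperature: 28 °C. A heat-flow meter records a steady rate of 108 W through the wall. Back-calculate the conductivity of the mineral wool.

Using the resistance-network approach (series):
R_carbon steel = L/(kA) = 0.0038/(43.7×1.07) = 8.127×10^-5 K/W
R_stainless steel = L/(kA) = 0.0012/(17.3×1.07) = 6.483×10^-5 K/W
Sum of known resistances R_other = 1.461×10^-4 K/W
Total R = ΔT/Q = 132/108 = 1.222 K/W
R_mineral wool = R_total − R_other = 1.222 K/W
k = L/(R·A) = 0.045/(1.222×1.07)

k ≈ 0.0344 W/(m·K)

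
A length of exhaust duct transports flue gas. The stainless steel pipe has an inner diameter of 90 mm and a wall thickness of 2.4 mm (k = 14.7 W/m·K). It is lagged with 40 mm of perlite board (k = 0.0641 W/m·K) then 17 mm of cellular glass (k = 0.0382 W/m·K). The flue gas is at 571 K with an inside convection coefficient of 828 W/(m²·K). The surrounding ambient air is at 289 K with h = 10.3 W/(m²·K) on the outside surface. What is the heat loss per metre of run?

q′ ≈ 117 W/m

Per-layer cylindrical resistances, series-summed:
R_inner film = 1/(h_i·2πr₁L) = 1/(828×2π×0.045×1) = 0.004271 K/W
R_stainless steel pipe wall = ln(47.4/45)/(2π×14.7×1) = 5.626×10^-4 K/W
R_perlite board = ln(87.4/47.4)/(2π×0.0641×1) = 1.519 K/W
R_cellular glass = ln(104.4/87.4)/(2π×0.0382×1) = 0.7405 K/W
R_outer film = 1/(h_o·2πr_oL) = 1/(10.3×2π×0.1044×1) = 0.148 K/W
R_total = 2.413 K/W
Q = ΔT/R_total = 282/2.413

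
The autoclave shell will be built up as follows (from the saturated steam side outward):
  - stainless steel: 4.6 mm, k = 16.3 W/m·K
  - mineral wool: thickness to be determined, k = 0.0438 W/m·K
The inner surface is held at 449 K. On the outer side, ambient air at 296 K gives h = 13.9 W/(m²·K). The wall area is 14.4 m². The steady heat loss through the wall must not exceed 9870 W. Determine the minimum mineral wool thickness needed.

Model the wall as resistances in series:
R_stainless steel = L/(kA) = 0.0046/(16.3×14.4) = 1.96×10^-5 K/W
R_outer film = 1/(h_o·A) = 1/(13.9×14.4) = 0.004996 K/W
Sum of the known resistances R_other = 0.005016 K/W
Required total resistance R_tot = ΔT/Q_allow = 153/9870 = 0.0155 K/W
R_mineral wool = R_tot − R_other = 0.01049 K/W
L = R·k·A = 0.01049×0.0438×14.4

L ≈ 6.61 mm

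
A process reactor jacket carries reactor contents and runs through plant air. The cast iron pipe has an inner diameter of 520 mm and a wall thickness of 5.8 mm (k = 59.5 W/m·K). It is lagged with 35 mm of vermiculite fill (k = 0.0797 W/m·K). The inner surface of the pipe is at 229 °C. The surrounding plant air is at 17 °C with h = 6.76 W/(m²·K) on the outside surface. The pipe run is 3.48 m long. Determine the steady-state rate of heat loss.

Q ≈ 2270 W

Per-layer cylindrical resistances, series-summed:
R_cast iron pipe wall = ln(265.8/260)/(2π×59.5×3.48) = 1.696×10^-5 K/W
R_vermiculite fill = ln(300.8/265.8)/(2π×0.0797×3.48) = 0.07098 K/W
R_outer film = 1/(h_o·2πr_oL) = 1/(6.76×2π×0.3008×3.48) = 0.02249 K/W
R_total = 0.09349 K/W
Q = ΔT/R_total = 212/0.09349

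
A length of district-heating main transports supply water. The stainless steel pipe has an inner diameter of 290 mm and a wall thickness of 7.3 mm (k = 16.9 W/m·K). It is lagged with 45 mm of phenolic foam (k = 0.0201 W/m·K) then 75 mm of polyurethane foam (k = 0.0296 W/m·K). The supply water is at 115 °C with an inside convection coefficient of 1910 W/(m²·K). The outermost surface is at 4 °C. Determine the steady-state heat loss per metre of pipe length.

Treating each annulus and film as a series resistance:
R_inner film = 1/(h_i·2πr₁L) = 1/(1910×2π×0.145×1) = 5.747×10^-4 K/W
R_stainless steel pipe wall = ln(152.3/145)/(2π×16.9×1) = 4.626×10^-4 K/W
R_phenolic foam = ln(197.3/152.3)/(2π×0.0201×1) = 2.05 K/W
R_polyurethane foam = ln(272.3/197.3)/(2π×0.0296×1) = 1.732 K/W
R_total = 3.783 K/W
Q = ΔT/R_total = 111/3.783

q′ ≈ 29.3 W/m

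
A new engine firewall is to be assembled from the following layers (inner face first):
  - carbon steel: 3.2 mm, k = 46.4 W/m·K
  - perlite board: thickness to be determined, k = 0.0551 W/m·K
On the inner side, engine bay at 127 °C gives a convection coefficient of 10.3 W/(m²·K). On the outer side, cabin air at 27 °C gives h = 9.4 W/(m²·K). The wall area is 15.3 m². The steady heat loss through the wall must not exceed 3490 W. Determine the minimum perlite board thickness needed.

Thermal resistances in series:
R_inner film = 1/(h_i·A) = 1/(10.3×15.3) = 0.006346 K/W
R_carbon steel = L/(kA) = 0.0032/(46.4×15.3) = 4.508×10^-6 K/W
R_outer film = 1/(h_o·A) = 1/(9.4×15.3) = 0.006953 K/W
Sum of the known resistances R_other = 0.0133 K/W
Required total resistance R_tot = ΔT/Q_allow = 100/3490 = 0.02865 K/W
R_perlite board = R_tot − R_other = 0.01535 K/W
L = R·k·A = 0.01535×0.0551×15.3

L ≈ 12.9 mm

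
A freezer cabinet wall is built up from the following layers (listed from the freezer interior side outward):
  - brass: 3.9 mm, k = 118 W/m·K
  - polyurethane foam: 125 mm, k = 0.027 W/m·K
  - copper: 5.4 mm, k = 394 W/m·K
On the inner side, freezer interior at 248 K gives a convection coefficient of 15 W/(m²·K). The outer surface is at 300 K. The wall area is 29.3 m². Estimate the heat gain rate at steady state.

Model the wall as resistances in series:
R_inner film = 1/(h_i·A) = 1/(15×29.3) = 0.002275 K/W
R_brass = L/(kA) = 0.0039/(118×29.3) = 1.128×10^-6 K/W
R_polyurethane foam = L/(kA) = 0.125/(0.027×29.3) = 0.158 K/W
R_copper = L/(kA) = 0.0054/(394×29.3) = 4.678×10^-7 K/W
R_total = 0.1603 K/W
Q = ΔT / R_total = 52 / 0.1603

Q ≈ 324 W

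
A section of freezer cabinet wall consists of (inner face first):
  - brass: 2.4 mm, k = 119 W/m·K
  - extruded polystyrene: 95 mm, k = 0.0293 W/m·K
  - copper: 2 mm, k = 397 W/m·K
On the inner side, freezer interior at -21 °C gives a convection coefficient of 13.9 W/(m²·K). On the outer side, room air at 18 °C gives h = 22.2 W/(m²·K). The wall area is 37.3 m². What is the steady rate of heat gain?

Q ≈ 433 W

Thermal resistances in series:
R_inner film = 1/(h_i·A) = 1/(13.9×37.3) = 0.001929 K/W
R_brass = L/(kA) = 0.0024/(119×37.3) = 5.407×10^-7 K/W
R_extruded polystyrene = L/(kA) = 0.095/(0.0293×37.3) = 0.08693 K/W
R_copper = L/(kA) = 0.002/(397×37.3) = 1.351×10^-7 K/W
R_outer film = 1/(h_o·A) = 1/(22.2×37.3) = 0.001208 K/W
R_total = 0.09006 K/W
Q = ΔT / R_total = 39 / 0.09006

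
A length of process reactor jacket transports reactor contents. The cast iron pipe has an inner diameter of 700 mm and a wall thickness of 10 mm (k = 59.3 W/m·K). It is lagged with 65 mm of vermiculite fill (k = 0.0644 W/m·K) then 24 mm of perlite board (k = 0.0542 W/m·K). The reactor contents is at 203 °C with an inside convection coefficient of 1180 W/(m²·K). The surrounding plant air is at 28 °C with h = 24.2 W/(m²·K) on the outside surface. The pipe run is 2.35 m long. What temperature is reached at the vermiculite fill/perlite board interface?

T ≈ 80.5 °C

Radial resistances (cylindrical: R_cond = ln(r_o/r_i)/(2πkL), R_conv = 1/(h·2πrL)):
R_inner film = 1/(h_i·2πr₁L) = 1/(1180×2π×0.35×2.35) = 1.64×10^-4 K/W
R_cast iron pipe wall = ln(360/350)/(2π×59.3×2.35) = 3.217×10^-5 K/W
R_vermiculite fill = ln(425/360)/(2π×0.0644×2.35) = 0.1746 K/W
R_perlite board = ln(449/425)/(2π×0.0542×2.35) = 0.06864 K/W
R_outer film = 1/(h_o·2πr_oL) = 1/(24.2×2π×0.449×2.35) = 0.006233 K/W
R_total = 0.2496 K/W
Q = ΔT/R_total = 175/0.2496
Q = 701 W
T_interface = T_inner − Q·ΣR(inner→interface) = 203 − 701×0.1748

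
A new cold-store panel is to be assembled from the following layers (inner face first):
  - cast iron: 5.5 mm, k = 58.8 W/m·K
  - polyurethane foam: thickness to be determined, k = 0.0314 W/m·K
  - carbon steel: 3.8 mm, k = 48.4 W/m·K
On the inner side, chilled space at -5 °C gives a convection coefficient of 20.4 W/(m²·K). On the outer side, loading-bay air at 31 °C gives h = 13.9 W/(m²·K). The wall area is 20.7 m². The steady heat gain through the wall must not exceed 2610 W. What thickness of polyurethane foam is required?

Using the resistance-network approach (series):
R_inner film = 1/(h_i·A) = 1/(20.4×20.7) = 0.002368 K/W
R_cast iron = L/(kA) = 0.0055/(58.8×20.7) = 4.519×10^-6 K/W
R_carbon steel = L/(kA) = 0.0038/(48.4×20.7) = 3.793×10^-6 K/W
R_outer film = 1/(h_o·A) = 1/(13.9×20.7) = 0.003475 K/W
Sum of the known resistances R_other = 0.005852 K/W
Required total resistance R_tot = ΔT/Q_allow = 36/2610 = 0.01379 K/W
R_polyurethane foam = R_tot − R_other = 0.007941 K/W
L = R·k·A = 0.007941×0.0314×20.7

L ≈ 5.16 mm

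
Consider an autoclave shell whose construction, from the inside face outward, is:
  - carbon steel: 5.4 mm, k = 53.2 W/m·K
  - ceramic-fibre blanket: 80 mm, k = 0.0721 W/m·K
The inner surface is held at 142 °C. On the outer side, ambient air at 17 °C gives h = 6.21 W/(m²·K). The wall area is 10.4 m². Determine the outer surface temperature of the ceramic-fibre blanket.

Series thermal resistances:
R_carbon steel = L/(kA) = 0.0054/(53.2×10.4) = 9.76×10^-6 K/W
R_ceramic-fibre blanket = L/(kA) = 0.08/(0.0721×10.4) = 0.1067 K/W
R_outer film = 1/(h_o·A) = 1/(6.21×10.4) = 0.01548 K/W
R_total = 0.1222 K/W;  Q = ΔT/R_total = 125/0.1222 = 1023 W
T_interface = T_inner − Q·ΣR(inner→interface) = 142 − 1020×0.1067

T ≈ 32.8 °C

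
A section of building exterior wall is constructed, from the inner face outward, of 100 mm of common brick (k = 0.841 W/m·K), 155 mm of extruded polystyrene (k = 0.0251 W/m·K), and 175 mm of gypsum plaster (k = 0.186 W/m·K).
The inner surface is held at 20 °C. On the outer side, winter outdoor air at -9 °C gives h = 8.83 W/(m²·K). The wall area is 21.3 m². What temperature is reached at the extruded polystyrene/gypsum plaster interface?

Series thermal resistances:
R_common brick = L/(kA) = 0.1/(0.841×21.3) = 0.005582 K/W
R_extruded polystyrene = L/(kA) = 0.155/(0.0251×21.3) = 0.2899 K/W
R_gypsum plaster = L/(kA) = 0.175/(0.186×21.3) = 0.04417 K/W
R_outer film = 1/(h_o·A) = 1/(8.83×21.3) = 0.005317 K/W
R_total = 0.345 K/W;  Q = ΔT/R_total = 29/0.345 = 84.06 W
T_interface = T_inner − Q·ΣR(inner→interface) = 20 − 84.1×0.2955

T ≈ -4.84 °C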